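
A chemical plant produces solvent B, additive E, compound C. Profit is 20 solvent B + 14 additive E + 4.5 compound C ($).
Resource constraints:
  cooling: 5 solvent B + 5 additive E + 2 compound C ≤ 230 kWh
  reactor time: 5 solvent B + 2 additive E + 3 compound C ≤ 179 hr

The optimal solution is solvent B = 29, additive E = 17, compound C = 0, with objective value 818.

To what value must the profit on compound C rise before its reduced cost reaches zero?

Check each constraint at x*: cooling 230/230 (tight); reactor time 179/179 (tight).
The binding rows give the dual system: 5·y_cooling + 5·y_reactor time = 20 and 5·y_cooling + 2·y_reactor time = 14.
This yields shadow prices y_cooling = 2, y_reactor time = 2.
compound C enters the basis when its profit ≥ yᵀa₃ = 2·2 + 2·3 = 10.

10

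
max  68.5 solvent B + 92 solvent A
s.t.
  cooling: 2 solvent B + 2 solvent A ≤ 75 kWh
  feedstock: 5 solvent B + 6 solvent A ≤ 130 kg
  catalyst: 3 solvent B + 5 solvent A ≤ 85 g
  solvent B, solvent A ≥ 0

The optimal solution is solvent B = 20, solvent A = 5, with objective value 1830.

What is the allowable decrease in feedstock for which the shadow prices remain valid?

Binding constraints: feedstock, catalyst. The basis is B = [[5,6],[3,5]] with det 7.
Per unit decrease in feedstock, x* moves by d = (-0.7143, 0.4286).
The basis stays optimal until solvent B reaches 0; allowable decrease = 28 kg.

28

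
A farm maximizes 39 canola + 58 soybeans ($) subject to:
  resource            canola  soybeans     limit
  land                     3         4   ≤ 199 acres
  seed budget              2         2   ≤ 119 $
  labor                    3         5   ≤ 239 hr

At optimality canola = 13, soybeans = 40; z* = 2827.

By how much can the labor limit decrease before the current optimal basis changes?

19.5

Binding constraints: land, labor. The basis is B = [[3,4],[3,5]] with det 3.
Per unit decrease in labor, x* moves by d = (1.3333, -1).
The basis stays optimal until seed budget becomes binding; allowable decrease = 19.5 hr.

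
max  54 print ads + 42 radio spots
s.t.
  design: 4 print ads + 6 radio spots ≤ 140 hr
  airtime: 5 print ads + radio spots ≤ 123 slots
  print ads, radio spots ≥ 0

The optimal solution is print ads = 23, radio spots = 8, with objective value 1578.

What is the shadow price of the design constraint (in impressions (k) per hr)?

Both design and airtime are binding at x*.
From A_Bᵀ y = c: 4·y_design + 5·y_airtime = 54; 6·y_design + 1·y_airtime = 42.
Solving: y_design = 6, y_airtime = 6.
Shadow price of design = 6.

6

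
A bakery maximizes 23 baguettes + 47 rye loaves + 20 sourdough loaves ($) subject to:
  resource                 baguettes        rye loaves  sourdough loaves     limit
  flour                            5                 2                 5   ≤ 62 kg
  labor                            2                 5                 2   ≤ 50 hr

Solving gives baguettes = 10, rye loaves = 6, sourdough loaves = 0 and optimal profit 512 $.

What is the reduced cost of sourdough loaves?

-3

At the optimum: flour uses 62 of 62 (binding); labor uses 50 of 50 (binding).
The binding rows give the dual system: 5·y_flour + 2·y_labor = 23 and 2·y_flour + 5·y_labor = 47.
This yields shadow prices y_flour = 1, y_labor = 9.
Reduced cost of sourdough loaves: c₃ − yᵀa₃ = 20 − (1·5 + 9·2) = 20 − 23 = -3.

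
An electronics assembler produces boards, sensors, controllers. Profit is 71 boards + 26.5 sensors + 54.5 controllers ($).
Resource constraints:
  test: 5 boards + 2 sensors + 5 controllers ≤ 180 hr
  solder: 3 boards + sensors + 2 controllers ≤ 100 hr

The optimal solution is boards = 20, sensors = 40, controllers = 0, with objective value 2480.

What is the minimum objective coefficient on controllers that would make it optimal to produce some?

61.5

At the optimum: test uses 180 of 180 (binding); solder uses 100 of 100 (binding).
From A_Bᵀ y = c: 5·y_test + 3·y_solder = 71; 2·y_test + 1·y_solder = 26.5.
Solving: y_test = 8.5, y_solder = 9.5.
controllers enters the basis when its profit ≥ yᵀa₃ = 8.5·5 + 9.5·2 = 61.5.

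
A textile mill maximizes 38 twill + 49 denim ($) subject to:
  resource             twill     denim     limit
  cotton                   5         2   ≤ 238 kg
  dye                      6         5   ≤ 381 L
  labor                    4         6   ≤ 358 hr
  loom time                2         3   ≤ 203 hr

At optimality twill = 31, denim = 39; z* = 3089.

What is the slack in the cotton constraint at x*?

cotton used = 5·31 + 2·39 = 233; slack = 238 − 233 = 5.

5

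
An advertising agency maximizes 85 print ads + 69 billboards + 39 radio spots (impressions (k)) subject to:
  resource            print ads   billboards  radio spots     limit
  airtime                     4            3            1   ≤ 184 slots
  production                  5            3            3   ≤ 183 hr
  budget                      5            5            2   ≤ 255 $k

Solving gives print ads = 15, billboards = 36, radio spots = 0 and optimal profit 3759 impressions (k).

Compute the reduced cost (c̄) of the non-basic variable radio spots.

-3

At the optimum: airtime uses 168 of 184 (slack = 16); production uses 183 of 183 (binding); budget uses 255 of 255 (binding).
By complementary slackness, y = 0 for the non-binding constraint.
Dual feasibility on the basic columns requires 5·y_production + 5·y_budget = 85, 3·y_production + 5·y_budget = 69.
→ y_production = 8 and y_budget = 9.
Reduced cost of radio spots: c₃ − yᵀa₃ = 39 − (8·3 + 9·2) = 39 − 42 = -3.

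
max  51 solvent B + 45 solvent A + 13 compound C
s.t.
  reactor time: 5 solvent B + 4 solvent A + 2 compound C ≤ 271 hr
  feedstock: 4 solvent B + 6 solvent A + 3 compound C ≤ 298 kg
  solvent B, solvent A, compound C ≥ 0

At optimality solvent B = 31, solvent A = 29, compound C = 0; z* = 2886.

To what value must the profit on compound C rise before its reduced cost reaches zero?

At the optimum: reactor time uses 271 of 271 (binding); feedstock uses 298 of 298 (binding).
Dual feasibility on the basic columns requires 5·y_reactor time + 4·y_feedstock = 51, 4·y_reactor time + 6·y_feedstock = 45.
Solving: y_reactor time = 9, y_feedstock = 1.5.
compound C enters the basis when its profit ≥ yᵀa₃ = 9·2 + 1.5·3 = 22.5.

22.5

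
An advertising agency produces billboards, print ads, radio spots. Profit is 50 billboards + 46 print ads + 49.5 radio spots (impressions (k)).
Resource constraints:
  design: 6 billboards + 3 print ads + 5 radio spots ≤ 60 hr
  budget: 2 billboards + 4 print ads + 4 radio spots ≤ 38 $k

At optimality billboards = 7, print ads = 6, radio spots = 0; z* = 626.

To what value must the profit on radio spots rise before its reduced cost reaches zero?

58

Both design and budget are binding at x*.
From A_Bᵀ y = c: 6·y_design + 2·y_budget = 50; 3·y_design + 4·y_budget = 46.
→ y_design = 6 and y_budget = 7.
radio spots enters the basis when its profit ≥ yᵀa₃ = 6·5 + 7·4 = 58.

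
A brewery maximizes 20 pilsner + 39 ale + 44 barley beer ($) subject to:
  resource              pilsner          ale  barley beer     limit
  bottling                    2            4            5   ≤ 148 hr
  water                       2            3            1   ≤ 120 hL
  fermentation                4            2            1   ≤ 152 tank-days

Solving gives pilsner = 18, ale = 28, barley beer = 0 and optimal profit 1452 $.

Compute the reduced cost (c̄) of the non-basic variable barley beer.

At the optimum: bottling uses 148 of 148 (binding); water uses 120 of 120 (binding); fermentation uses 128 of 152 (slack = 24).
Since fermentation is not tight, its dual is 0.
The binding rows give the dual system: 2·y_bottling + 2·y_water = 20 and 4·y_bottling + 3·y_water = 39.
This yields shadow prices y_bottling = 9, y_water = 1.
Reduced cost of barley beer: c₃ − yᵀa₃ = 44 − (9·5 + 1·1) = 44 − 46 = -2.

-2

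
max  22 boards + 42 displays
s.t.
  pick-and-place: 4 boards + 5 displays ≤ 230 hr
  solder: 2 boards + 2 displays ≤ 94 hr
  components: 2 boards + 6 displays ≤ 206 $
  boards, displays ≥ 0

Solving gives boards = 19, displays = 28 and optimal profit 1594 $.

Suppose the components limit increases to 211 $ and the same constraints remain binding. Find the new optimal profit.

At the optimum: pick-and-place uses 216 of 230 (slack = 14); solder uses 94 of 94 (binding); components uses 206 of 206 (binding).
Slack constraints have shadow price 0 (complementary slackness).
The binding rows give the dual system: 2·y_solder + 2·y_components = 22 and 2·y_solder + 6·y_components = 42.
Solving: y_solder = 6, y_components = 5.
Δz = y_components·Δb = 5 × (5) = 25, so new z* = 1594 + 25 = 1619.

1619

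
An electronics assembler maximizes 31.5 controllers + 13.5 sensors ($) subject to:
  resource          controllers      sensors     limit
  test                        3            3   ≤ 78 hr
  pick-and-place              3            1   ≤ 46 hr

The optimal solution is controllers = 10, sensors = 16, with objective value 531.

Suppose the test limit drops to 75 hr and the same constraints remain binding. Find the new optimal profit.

At the optimum: test uses 78 of 78 (binding); pick-and-place uses 46 of 46 (binding).
From A_Bᵀ y = c: 3·y_test + 3·y_pick-and-place = 31.5; 3·y_test + 1·y_pick-and-place = 13.5.
Solving: y_test = 1.5, y_pick-and-place = 9.
Δz = y_test·Δb = 1.5 × (-3) = -4.5, so new z* = 531 − 4.5 = 526.5.

526.5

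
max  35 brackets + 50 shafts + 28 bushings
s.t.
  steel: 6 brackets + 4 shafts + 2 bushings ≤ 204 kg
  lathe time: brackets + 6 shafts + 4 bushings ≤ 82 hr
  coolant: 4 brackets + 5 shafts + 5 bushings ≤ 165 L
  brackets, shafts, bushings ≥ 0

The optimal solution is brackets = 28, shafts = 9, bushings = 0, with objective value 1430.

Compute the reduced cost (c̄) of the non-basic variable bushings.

-2

Binding: steel and lathe time. Non-binding: coolant (8 unused).
Slack constraints have shadow price 0 (complementary slackness).
From A_Bᵀ y = c: 6·y_steel + 1·y_lathe time = 35; 4·y_steel + 6·y_lathe time = 50.
This yields shadow prices y_steel = 5, y_lathe time = 5.
Reduced cost of bushings: c₃ − yᵀa₃ = 28 − (5·2 + 5·4) = 28 − 30 = -2.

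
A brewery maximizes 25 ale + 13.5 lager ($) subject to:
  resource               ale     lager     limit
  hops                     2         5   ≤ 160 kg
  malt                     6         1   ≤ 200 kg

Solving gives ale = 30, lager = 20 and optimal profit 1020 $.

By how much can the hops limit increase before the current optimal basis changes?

840

Binding constraints: hops, malt. The basis is B = [[2,5],[6,1]] with det -28.
Per unit increase in hops, x* moves by d = (-0.0357, 0.2143).
The basis stays optimal until ale reaches 0; allowable increase = 840 kg.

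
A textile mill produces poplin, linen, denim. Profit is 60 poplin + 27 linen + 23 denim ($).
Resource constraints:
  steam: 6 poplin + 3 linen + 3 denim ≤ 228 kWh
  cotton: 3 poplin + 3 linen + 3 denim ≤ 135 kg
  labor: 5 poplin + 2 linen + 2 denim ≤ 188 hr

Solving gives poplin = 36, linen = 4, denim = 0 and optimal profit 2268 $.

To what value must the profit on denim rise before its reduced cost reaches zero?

27

At the optimum: steam uses 228 of 228 (binding); cotton uses 120 of 135 (slack = 15); labor uses 188 of 188 (binding).
Slack constraints have shadow price 0 (complementary slackness).
The binding rows give the dual system: 6·y_steam + 5·y_labor = 60 and 3·y_steam + 2·y_labor = 27.
Solving: y_steam = 5, y_labor = 6.
denim enters the basis when its profit ≥ yᵀa₃ = 5·3 + 6·2 = 27.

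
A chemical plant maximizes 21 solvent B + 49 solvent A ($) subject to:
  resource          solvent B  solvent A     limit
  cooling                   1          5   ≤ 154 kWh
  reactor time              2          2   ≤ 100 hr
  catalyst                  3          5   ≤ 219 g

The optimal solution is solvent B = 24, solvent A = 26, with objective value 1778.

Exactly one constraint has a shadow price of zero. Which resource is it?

catalyst

cooling: 154/154 (binding)
reactor time: 100/100 (binding)
catalyst: 202/219 (slack 17)
By complementary slackness, a constraint with positive slack has shadow price 0 → catalyst.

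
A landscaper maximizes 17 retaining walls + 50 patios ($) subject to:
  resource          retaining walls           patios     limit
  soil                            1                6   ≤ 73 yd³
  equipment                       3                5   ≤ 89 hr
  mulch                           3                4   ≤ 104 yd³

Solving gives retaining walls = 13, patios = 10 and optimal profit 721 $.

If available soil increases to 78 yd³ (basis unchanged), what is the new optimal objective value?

746

At the optimum: soil uses 73 of 73 (binding); equipment uses 89 of 89 (binding); mulch uses 79 of 104 (slack = 25).
Since mulch is not tight, its dual is 0.
The binding rows give the dual system: 1·y_soil + 3·y_equipment = 17 and 6·y_soil + 5·y_equipment = 50.
Solving: y_soil = 5, y_equipment = 4.
Δz = y_soil·Δb = 5 × (5) = 25, so new z* = 721 + 25 = 746.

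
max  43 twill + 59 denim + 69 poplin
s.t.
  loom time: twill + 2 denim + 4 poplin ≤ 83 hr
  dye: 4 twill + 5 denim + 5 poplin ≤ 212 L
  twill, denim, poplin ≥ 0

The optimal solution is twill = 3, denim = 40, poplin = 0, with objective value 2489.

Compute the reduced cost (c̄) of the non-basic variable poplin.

Check each constraint at x*: loom time 83/83 (tight); dye 212/212 (tight).
Dual feasibility on the basic columns requires 1·y_loom time + 4·y_dye = 43, 2·y_loom time + 5·y_dye = 59.
This yields shadow prices y_loom time = 7, y_dye = 9.
Reduced cost of poplin: c₃ − yᵀa₃ = 69 − (7·4 + 9·5) = 69 − 73 = -4.

-4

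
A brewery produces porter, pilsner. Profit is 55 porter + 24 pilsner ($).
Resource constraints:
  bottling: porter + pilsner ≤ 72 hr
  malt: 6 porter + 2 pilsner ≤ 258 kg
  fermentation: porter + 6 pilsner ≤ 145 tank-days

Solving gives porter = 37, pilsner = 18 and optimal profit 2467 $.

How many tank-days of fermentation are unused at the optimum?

0

fermentation used = 1·37 + 6·18 = 145; slack = 145 − 145 = 0.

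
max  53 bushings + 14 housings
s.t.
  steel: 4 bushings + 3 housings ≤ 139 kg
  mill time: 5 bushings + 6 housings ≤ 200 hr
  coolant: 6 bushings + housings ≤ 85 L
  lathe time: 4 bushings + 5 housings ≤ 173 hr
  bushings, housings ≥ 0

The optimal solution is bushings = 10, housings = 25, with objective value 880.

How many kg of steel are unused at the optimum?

steel used = 4·10 + 3·25 = 115; slack = 139 − 115 = 24.

24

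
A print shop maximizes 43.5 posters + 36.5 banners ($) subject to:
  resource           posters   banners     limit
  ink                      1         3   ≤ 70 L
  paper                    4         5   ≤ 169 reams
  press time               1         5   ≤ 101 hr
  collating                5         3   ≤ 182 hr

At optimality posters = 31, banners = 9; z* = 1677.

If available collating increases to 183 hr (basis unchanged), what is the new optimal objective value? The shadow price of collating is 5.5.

1682.5

Δb = 1, so new z* = 1677 + (5.5)·(1) = 1677 + 5.5 = 1682.5.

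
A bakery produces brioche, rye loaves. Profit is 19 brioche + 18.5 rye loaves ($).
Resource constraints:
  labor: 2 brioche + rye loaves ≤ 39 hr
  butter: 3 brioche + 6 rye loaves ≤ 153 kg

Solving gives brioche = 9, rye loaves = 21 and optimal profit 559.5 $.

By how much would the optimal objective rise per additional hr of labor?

Check each constraint at x*: labor 39/39 (tight); butter 153/153 (tight).
Dual feasibility on the basic columns requires 2·y_labor + 3·y_butter = 19, 1·y_labor + 6·y_butter = 18.5.
Solving: y_labor = 6.5, y_butter = 2.
Shadow price of labor = 6.5.

6.5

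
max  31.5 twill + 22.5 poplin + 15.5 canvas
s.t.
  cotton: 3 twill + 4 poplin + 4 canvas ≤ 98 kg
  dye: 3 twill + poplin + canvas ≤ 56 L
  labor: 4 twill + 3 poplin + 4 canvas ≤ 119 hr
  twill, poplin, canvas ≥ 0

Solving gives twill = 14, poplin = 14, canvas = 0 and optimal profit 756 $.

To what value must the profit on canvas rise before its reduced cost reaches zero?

Check each constraint at x*: cotton 98/98 (tight); dye 56/56 (tight); labor 98/119 (slack 21).
Since labor is not tight, its dual is 0.
Dual feasibility on the basic columns requires 3·y_cotton + 3·y_dye = 31.5, 4·y_cotton + 1·y_dye = 22.5.
Solving: y_cotton = 4, y_dye = 6.5.
canvas enters the basis when its profit ≥ yᵀa₃ = 4·4 + 6.5·1 = 22.5.

22.5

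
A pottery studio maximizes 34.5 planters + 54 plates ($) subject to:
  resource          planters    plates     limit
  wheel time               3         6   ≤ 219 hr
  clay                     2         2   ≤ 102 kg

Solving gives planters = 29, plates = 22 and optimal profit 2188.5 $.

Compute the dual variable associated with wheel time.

At the optimum: wheel time uses 219 of 219 (binding); clay uses 102 of 102 (binding).
From A_Bᵀ y = c: 3·y_wheel time + 2·y_clay = 34.5; 6·y_wheel time + 2·y_clay = 54.
This yields shadow prices y_wheel time = 6.5, y_clay = 7.5.
Shadow price of wheel time = 6.5.

6.5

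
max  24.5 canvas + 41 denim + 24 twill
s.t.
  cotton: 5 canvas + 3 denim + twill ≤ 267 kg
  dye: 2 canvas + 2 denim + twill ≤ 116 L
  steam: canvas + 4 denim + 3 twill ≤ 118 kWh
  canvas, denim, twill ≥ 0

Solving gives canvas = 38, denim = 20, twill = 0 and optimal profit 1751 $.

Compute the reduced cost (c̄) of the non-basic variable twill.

At the optimum: cotton uses 250 of 267 (slack = 17); dye uses 116 of 116 (binding); steam uses 118 of 118 (binding).
Slack constraints have shadow price 0 (complementary slackness).
From A_Bᵀ y = c: 2·y_dye + 1·y_steam = 24.5; 2·y_dye + 4·y_steam = 41.
→ y_dye = 9.5 and y_steam = 5.5.
Reduced cost of twill: c₃ − yᵀa₃ = 24 − (9.5·1 + 5.5·3) = 24 − 26 = -2.

-2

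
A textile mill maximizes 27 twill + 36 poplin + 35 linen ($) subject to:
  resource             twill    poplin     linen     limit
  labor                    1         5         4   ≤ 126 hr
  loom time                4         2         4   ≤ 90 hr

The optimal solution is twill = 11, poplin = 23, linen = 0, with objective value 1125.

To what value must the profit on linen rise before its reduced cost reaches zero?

42

Check each constraint at x*: labor 126/126 (tight); loom time 90/90 (tight).
From A_Bᵀ y = c: 1·y_labor + 4·y_loom time = 27; 5·y_labor + 2·y_loom time = 36.
Solving: y_labor = 5, y_loom time = 5.5.
linen enters the basis when its profit ≥ yᵀa₃ = 5·4 + 5.5·4 = 42.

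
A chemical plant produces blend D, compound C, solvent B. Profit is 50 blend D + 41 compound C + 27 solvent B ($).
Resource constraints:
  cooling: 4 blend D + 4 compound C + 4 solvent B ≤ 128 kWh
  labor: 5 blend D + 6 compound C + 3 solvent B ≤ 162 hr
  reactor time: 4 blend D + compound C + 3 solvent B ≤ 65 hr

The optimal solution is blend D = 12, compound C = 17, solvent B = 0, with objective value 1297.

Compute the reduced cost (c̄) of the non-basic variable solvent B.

-6

Check each constraint at x*: cooling 116/128 (slack 12); labor 162/162 (tight); reactor time 65/65 (tight).
Since cooling is not tight, its dual is 0.
The binding rows give the dual system: 5·y_labor + 4·y_reactor time = 50 and 6·y_labor + 1·y_reactor time = 41.
This yields shadow prices y_labor = 6, y_reactor time = 5.
Reduced cost of solvent B: c₃ − yᵀa₃ = 27 − (6·3 + 5·3) = 27 − 33 = -6.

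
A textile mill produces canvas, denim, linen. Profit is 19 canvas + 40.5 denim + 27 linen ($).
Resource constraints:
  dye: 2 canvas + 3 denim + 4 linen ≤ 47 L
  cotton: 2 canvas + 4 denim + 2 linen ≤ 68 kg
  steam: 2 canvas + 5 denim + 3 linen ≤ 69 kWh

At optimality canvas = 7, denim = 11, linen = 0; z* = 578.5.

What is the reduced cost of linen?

-5

At the optimum: dye uses 47 of 47 (binding); cotton uses 58 of 68 (slack = 10); steam uses 69 of 69 (binding).
By complementary slackness, y = 0 for the non-binding constraint.
From A_Bᵀ y = c: 2·y_dye + 2·y_steam = 19; 3·y_dye + 5·y_steam = 40.5.
Solving: y_dye = 3.5, y_steam = 6.
Reduced cost of linen: c₃ − yᵀa₃ = 27 − (3.5·4 + 6·3) = 27 − 32 = -5.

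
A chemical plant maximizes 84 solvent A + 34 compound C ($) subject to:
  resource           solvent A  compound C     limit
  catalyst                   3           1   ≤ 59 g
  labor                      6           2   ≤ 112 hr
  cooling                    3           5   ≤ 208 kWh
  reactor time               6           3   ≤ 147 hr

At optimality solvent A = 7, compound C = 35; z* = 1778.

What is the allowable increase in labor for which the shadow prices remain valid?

6

Binding constraints: labor, reactor time. The basis is B = [[6,2],[6,3]] with det 6.
Per unit increase in labor, x* moves by d = (0.5, -1).
The basis stays optimal until catalyst becomes binding; allowable increase = 6 hr.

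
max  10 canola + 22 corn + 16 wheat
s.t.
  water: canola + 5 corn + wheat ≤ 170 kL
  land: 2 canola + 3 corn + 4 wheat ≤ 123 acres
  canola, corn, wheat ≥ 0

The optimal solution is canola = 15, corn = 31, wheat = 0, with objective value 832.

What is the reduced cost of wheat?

-2

Check each constraint at x*: water 170/170 (tight); land 123/123 (tight).
Dual feasibility on the basic columns requires 1·y_water + 2·y_land = 10, 5·y_water + 3·y_land = 22.
Solving: y_water = 2, y_land = 4.
Reduced cost of wheat: c₃ − yᵀa₃ = 16 − (2·1 + 4·4) = 16 − 18 = -2.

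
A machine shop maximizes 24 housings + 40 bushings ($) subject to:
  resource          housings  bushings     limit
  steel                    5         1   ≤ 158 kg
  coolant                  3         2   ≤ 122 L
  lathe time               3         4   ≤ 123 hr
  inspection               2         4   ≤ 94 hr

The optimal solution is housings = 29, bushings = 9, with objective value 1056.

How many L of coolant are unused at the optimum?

coolant used = 3·29 + 2·9 = 105; slack = 122 − 105 = 17.

17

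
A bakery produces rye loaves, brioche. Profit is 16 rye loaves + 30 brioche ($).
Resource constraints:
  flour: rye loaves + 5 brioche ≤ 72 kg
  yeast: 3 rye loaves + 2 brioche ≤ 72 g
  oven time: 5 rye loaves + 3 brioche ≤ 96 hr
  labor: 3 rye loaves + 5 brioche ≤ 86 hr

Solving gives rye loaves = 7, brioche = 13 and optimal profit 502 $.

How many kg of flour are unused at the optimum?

0

flour used = 1·7 + 5·13 = 72; slack = 72 − 72 = 0.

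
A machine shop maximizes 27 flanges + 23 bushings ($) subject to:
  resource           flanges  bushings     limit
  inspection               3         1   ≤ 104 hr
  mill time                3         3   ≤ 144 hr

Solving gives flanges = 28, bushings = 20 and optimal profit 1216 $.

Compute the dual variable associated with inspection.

2

At the optimum: inspection uses 104 of 104 (binding); mill time uses 144 of 144 (binding).
The binding rows give the dual system: 3·y_inspection + 3·y_mill time = 27 and 1·y_inspection + 3·y_mill time = 23.
Solving: y_inspection = 2, y_mill time = 7.
Shadow price of inspection = 2.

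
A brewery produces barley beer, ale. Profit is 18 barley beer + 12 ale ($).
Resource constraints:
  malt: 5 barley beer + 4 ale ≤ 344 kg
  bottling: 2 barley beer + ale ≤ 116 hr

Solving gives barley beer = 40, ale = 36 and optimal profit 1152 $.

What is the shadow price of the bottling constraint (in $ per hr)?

At the optimum: malt uses 344 of 344 (binding); bottling uses 116 of 116 (binding).
From A_Bᵀ y = c: 5·y_malt + 2·y_bottling = 18; 4·y_malt + 1·y_bottling = 12.
This yields shadow prices y_malt = 2, y_bottling = 4.
Shadow price of bottling = 4.

4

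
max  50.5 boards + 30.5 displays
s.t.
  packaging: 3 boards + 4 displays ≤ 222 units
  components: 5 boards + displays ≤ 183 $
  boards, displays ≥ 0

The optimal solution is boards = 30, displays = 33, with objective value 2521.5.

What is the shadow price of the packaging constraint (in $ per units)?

6

Check each constraint at x*: packaging 222/222 (tight); components 183/183 (tight).
From A_Bᵀ y = c: 3·y_packaging + 5·y_components = 50.5; 4·y_packaging + 1·y_components = 30.5.
Solving: y_packaging = 6, y_components = 6.5.
Shadow price of packaging = 6.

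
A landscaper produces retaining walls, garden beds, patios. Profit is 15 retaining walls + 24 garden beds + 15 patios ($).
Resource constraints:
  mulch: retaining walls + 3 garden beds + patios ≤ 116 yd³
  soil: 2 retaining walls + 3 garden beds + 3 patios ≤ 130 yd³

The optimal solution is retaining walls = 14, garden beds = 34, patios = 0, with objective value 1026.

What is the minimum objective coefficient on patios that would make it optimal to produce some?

22

Both mulch and soil are binding at x*.
From A_Bᵀ y = c: 1·y_mulch + 2·y_soil = 15; 3·y_mulch + 3·y_soil = 24.
Solving: y_mulch = 1, y_soil = 7.
patios enters the basis when its profit ≥ yᵀa₃ = 1·1 + 7·3 = 22.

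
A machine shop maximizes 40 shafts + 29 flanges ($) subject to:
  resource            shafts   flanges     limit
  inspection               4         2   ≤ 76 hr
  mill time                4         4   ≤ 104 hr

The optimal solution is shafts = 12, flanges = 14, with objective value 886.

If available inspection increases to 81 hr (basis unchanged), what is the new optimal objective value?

Check each constraint at x*: inspection 76/76 (tight); mill time 104/104 (tight).
From A_Bᵀ y = c: 4·y_inspection + 4·y_mill time = 40; 2·y_inspection + 4·y_mill time = 29.
This yields shadow prices y_inspection = 5.5, y_mill time = 4.5.
Δz = y_inspection·Δb = 5.5 × (5) = 27.5, so new z* = 886 + 27.5 = 913.5.

913.5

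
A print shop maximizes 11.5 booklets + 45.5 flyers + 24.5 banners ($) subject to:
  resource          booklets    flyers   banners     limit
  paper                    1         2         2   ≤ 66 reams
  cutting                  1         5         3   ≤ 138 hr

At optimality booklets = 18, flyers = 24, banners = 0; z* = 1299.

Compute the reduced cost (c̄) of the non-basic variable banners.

-6

At the optimum: paper uses 66 of 66 (binding); cutting uses 138 of 138 (binding).
The binding rows give the dual system: 1·y_paper + 1·y_cutting = 11.5 and 2·y_paper + 5·y_cutting = 45.5.
→ y_paper = 4 and y_cutting = 7.5.
Reduced cost of banners: c₃ − yᵀa₃ = 24.5 − (4·2 + 7.5·3) = 24.5 − 30.5 = -6.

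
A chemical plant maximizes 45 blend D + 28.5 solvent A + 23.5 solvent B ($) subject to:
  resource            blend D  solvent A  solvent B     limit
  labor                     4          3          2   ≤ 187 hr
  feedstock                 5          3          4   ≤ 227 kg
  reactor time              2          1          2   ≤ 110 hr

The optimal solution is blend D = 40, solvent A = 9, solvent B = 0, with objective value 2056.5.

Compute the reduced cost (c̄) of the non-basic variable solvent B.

-9.5

At the optimum: labor uses 187 of 187 (binding); feedstock uses 227 of 227 (binding); reactor time uses 89 of 110 (slack = 21).
Since reactor time is not tight, its dual is 0.
The binding rows give the dual system: 4·y_labor + 5·y_feedstock = 45 and 3·y_labor + 3·y_feedstock = 28.5.
→ y_labor = 2.5 and y_feedstock = 7.
Reduced cost of solvent B: c₃ − yᵀa₃ = 23.5 − (2.5·2 + 7·4) = 23.5 − 33 = -9.5.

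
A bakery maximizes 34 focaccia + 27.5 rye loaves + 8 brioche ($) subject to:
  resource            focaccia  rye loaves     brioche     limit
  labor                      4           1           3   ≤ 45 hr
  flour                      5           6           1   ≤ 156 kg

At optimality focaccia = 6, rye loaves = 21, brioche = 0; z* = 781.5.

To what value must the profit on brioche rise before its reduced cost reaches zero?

14.5

Both labor and flour are binding at x*.
The binding rows give the dual system: 4·y_labor + 5·y_flour = 34 and 1·y_labor + 6·y_flour = 27.5.
→ y_labor = 3.5 and y_flour = 4.
brioche enters the basis when its profit ≥ yᵀa₃ = 3.5·3 + 4·1 = 14.5.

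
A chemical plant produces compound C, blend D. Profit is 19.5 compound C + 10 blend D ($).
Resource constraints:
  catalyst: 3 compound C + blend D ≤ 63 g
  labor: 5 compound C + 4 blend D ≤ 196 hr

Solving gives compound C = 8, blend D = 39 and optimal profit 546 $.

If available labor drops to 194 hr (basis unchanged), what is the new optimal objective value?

Check each constraint at x*: catalyst 63/63 (tight); labor 196/196 (tight).
Dual feasibility on the basic columns requires 3·y_catalyst + 5·y_labor = 19.5, 1·y_catalyst + 4·y_labor = 10.
This yields shadow prices y_catalyst = 4, y_labor = 1.5.
Δz = y_labor·Δb = 1.5 × (-2) = -3, so new z* = 546 − 3 = 543.

543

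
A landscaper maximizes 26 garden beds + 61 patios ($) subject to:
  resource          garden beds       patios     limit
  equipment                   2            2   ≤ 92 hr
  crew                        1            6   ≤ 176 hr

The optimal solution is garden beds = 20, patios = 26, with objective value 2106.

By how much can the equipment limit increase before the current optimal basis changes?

Binding constraints: equipment, crew. The basis is B = [[2,2],[1,6]] with det 10.
Per unit increase in equipment, x* moves by d = (0.6, -0.1).
The basis stays optimal until patios reaches 0; allowable increase = 260 hr.

260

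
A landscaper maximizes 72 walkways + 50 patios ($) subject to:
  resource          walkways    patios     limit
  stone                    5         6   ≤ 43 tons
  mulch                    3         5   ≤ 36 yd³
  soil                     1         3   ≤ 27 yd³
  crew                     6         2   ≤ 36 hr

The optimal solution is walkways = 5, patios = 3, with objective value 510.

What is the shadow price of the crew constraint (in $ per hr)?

7

Check each constraint at x*: stone 43/43 (tight); mulch 30/36 (slack 6); soil 14/27 (slack 13); crew 36/36 (tight).
Slack constraints have shadow price 0 (complementary slackness).
Dual feasibility on the basic columns requires 5·y_stone + 6·y_crew = 72, 6·y_stone + 2·y_crew = 50.
This yields shadow prices y_stone = 6, y_crew = 7.
Shadow price of crew = 7.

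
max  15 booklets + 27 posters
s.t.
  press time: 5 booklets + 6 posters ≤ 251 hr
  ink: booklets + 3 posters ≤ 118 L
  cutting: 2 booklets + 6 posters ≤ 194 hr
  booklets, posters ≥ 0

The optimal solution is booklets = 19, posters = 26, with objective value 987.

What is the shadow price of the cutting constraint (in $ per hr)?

Check each constraint at x*: press time 251/251 (tight); ink 97/118 (slack 21); cutting 194/194 (tight).
Since ink is not tight, its dual is 0.
The binding rows give the dual system: 5·y_press time + 2·y_cutting = 15 and 6·y_press time + 6·y_cutting = 27.
→ y_press time = 2 and y_cutting = 2.5.
Shadow price of cutting = 2.5.

2.5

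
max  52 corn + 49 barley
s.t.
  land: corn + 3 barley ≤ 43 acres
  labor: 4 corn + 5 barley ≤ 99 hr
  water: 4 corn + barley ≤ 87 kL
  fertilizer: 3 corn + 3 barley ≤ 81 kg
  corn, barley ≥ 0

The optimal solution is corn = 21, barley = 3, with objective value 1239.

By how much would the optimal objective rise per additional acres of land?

0

At the optimum: land uses 30 of 43 (slack = 13); labor uses 99 of 99 (binding); water uses 87 of 87 (binding); fertilizer uses 72 of 81 (slack = 9).
Since land, fertilizer are not tight, their duals are 0.
Dual feasibility on the basic columns requires 4·y_labor + 4·y_water = 52, 5·y_labor + 1·y_water = 49.
→ y_labor = 9 and y_water = 4.
Shadow price of land = 0.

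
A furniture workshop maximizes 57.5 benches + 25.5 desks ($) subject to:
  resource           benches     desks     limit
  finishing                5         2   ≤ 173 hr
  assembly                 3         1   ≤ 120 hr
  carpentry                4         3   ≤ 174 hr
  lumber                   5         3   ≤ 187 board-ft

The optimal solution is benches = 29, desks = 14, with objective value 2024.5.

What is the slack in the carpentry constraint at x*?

16

carpentry used = 4·29 + 3·14 = 158; slack = 174 − 158 = 16.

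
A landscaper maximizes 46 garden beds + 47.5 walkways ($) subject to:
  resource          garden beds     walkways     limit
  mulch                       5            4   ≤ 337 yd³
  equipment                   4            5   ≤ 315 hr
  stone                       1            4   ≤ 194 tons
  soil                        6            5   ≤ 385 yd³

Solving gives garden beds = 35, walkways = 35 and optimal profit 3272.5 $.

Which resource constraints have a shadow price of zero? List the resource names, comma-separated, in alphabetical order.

mulch: 315/337 (slack 22)
equipment: 315/315 (binding)
stone: 175/194 (slack 19)
soil: 385/385 (binding)
By complementary slackness, a constraint with positive slack has shadow price 0 → mulch, stone.

mulch, stone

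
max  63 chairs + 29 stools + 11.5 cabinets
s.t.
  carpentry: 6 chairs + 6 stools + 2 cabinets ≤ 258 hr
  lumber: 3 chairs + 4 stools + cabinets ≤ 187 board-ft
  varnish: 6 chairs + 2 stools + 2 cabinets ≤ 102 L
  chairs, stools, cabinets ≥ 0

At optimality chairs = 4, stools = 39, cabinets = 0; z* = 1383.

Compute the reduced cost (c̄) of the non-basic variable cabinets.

-9.5

Binding: carpentry and varnish. Non-binding: lumber (19 unused).
Slack constraints have shadow price 0 (complementary slackness).
From A_Bᵀ y = c: 6·y_carpentry + 6·y_varnish = 63; 6·y_carpentry + 2·y_varnish = 29.
This yields shadow prices y_carpentry = 2, y_varnish = 8.5.
Reduced cost of cabinets: c₃ − yᵀa₃ = 11.5 − (2·2 + 8.5·2) = 11.5 − 21 = -9.5.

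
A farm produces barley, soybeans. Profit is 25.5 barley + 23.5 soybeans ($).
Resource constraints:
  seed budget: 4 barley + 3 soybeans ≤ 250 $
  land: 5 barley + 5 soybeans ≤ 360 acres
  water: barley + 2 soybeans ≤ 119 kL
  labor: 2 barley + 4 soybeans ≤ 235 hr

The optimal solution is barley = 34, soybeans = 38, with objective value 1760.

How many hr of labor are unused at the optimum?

15

labor used = 2·34 + 4·38 = 220; slack = 235 − 220 = 15.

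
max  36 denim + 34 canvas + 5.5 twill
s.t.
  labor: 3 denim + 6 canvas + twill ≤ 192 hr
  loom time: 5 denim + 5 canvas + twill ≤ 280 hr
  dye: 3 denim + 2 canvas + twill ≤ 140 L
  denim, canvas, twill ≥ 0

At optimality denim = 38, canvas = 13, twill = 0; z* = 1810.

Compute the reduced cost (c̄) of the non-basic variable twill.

Check each constraint at x*: labor 192/192 (tight); loom time 255/280 (slack 25); dye 140/140 (tight).
Since loom time is not tight, its dual is 0.
From A_Bᵀ y = c: 3·y_labor + 3·y_dye = 36; 6·y_labor + 2·y_dye = 34.
Solving: y_labor = 2.5, y_dye = 9.5.
Reduced cost of twill: c₃ − yᵀa₃ = 5.5 − (2.5·1 + 9.5·1) = 5.5 − 12 = -6.5.

-6.5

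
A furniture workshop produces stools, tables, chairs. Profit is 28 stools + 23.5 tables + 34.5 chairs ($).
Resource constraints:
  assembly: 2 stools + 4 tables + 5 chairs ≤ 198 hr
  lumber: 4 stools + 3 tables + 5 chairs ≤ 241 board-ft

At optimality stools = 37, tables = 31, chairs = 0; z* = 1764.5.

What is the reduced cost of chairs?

-3

Check each constraint at x*: assembly 198/198 (tight); lumber 241/241 (tight).
The binding rows give the dual system: 2·y_assembly + 4·y_lumber = 28 and 4·y_assembly + 3·y_lumber = 23.5.
This yields shadow prices y_assembly = 1, y_lumber = 6.5.
Reduced cost of chairs: c₃ − yᵀa₃ = 34.5 − (1·5 + 6.5·5) = 34.5 − 37.5 = -3.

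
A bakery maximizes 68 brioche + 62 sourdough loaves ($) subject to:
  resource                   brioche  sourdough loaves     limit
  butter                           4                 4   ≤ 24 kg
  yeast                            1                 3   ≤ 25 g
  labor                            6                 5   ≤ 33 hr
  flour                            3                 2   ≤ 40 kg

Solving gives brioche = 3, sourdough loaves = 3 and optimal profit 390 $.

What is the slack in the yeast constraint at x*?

13

yeast used = 1·3 + 3·3 = 12; slack = 25 − 12 = 13.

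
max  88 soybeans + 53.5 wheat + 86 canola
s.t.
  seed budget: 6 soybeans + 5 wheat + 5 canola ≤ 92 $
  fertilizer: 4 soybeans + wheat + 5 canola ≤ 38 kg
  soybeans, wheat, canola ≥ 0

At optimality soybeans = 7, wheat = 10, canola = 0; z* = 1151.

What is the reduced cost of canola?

-1.5

Both seed budget and fertilizer are binding at x*.
The binding rows give the dual system: 6·y_seed budget + 4·y_fertilizer = 88 and 5·y_seed budget + 1·y_fertilizer = 53.5.
→ y_seed budget = 9 and y_fertilizer = 8.5.
Reduced cost of canola: c₃ − yᵀa₃ = 86 − (9·5 + 8.5·5) = 86 − 87.5 = -1.5.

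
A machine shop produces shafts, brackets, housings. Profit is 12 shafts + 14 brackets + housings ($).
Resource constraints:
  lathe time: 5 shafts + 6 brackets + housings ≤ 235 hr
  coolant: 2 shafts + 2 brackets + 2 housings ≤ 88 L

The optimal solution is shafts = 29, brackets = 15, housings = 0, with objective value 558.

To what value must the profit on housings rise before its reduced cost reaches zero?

At the optimum: lathe time uses 235 of 235 (binding); coolant uses 88 of 88 (binding).
Dual feasibility on the basic columns requires 5·y_lathe time + 2·y_coolant = 12, 6·y_lathe time + 2·y_coolant = 14.
This yields shadow prices y_lathe time = 2, y_coolant = 1.
housings enters the basis when its profit ≥ yᵀa₃ = 2·1 + 1·2 = 4.

4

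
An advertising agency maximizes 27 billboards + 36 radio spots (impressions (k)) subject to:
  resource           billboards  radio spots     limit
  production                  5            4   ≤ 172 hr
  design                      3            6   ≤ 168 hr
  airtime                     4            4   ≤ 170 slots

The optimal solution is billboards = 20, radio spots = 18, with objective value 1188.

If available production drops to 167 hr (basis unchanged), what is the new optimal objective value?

1173

Check each constraint at x*: production 172/172 (tight); design 168/168 (tight); airtime 152/170 (slack 18).
By complementary slackness, y = 0 for the non-binding constraint.
The binding rows give the dual system: 5·y_production + 3·y_design = 27 and 4·y_production + 6·y_design = 36.
This yields shadow prices y_production = 3, y_design = 4.
Δz = y_production·Δb = 3 × (-5) = -15, so new z* = 1188 − 15 = 1173.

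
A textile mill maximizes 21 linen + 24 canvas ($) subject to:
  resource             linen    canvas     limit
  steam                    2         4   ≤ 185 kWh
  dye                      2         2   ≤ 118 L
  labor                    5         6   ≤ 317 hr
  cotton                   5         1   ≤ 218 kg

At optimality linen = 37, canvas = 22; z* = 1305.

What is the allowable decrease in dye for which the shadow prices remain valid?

5.75

Binding constraints: dye, labor. The basis is B = [[2,2],[5,6]] with det 2.
Per unit decrease in dye, x* moves by d = (-3, 2.5).
The basis stays optimal until steam becomes binding; allowable decrease = 5.75 L.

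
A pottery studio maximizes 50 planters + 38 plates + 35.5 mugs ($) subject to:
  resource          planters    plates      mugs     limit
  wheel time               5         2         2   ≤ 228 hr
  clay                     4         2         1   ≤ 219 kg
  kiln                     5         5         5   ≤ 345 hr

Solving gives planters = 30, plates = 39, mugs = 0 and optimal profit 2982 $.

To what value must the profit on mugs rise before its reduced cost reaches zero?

Binding: wheel time and kiln. Non-binding: clay (21 unused).
By complementary slackness, y = 0 for the non-binding constraint.
The binding rows give the dual system: 5·y_wheel time + 5·y_kiln = 50 and 2·y_wheel time + 5·y_kiln = 38.
Solving: y_wheel time = 4, y_kiln = 6.
mugs enters the basis when its profit ≥ yᵀa₃ = 4·2 + 6·5 = 38.

38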